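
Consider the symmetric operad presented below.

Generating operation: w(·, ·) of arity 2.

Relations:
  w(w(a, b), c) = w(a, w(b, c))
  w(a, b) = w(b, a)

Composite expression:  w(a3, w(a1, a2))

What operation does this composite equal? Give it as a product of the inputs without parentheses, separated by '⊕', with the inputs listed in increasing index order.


Any arrangement under w is one operation, so sort the a-inputs.
w(a1, a2) linearizes to a1 ⊕ a2
w(a3, w(a1, a2)) linearizes to a3 ⊕ a1 ⊕ a2
reordering the factors by index: a1 ⊕ a2 ⊕ a3

a1 ⊕ a2 ⊕ a3


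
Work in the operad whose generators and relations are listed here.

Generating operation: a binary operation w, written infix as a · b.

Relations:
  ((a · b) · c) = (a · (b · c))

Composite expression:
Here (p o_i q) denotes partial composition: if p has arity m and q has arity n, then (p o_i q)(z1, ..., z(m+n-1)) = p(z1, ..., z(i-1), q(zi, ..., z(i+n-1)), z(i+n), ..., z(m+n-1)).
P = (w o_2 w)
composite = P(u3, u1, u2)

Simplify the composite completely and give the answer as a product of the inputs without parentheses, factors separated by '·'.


Associativity of w dissolves the nesting; only the u-input order survives.
(u1 · u2) collapses to u1 · u2
(u3 · (u1 · u2)) collapses to u3 · u1 · u2

u3 · u1 · u2


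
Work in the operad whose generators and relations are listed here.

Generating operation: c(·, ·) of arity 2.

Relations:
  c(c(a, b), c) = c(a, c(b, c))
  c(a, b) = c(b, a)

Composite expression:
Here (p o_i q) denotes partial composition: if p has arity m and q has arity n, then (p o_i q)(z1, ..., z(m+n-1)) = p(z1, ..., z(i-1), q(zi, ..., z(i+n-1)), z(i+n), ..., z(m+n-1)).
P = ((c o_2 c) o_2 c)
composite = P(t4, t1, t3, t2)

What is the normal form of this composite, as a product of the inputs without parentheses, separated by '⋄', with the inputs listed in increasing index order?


t1 ⋄ t2 ⋄ t3 ⋄ t4

Reordering under c is free, so list the t-inputs canonically.
c(t1, t3) linearizes to t1 ⋄ t3
c(c(t1, t3), t2) linearizes to t1 ⋄ t3 ⋄ t2
c(t4, c(c(t1, t3), t2)) linearizes to t4 ⋄ t1 ⋄ t3 ⋄ t2
the factors in increasing index order: t1 ⋄ t2 ⋄ t3 ⋄ t4


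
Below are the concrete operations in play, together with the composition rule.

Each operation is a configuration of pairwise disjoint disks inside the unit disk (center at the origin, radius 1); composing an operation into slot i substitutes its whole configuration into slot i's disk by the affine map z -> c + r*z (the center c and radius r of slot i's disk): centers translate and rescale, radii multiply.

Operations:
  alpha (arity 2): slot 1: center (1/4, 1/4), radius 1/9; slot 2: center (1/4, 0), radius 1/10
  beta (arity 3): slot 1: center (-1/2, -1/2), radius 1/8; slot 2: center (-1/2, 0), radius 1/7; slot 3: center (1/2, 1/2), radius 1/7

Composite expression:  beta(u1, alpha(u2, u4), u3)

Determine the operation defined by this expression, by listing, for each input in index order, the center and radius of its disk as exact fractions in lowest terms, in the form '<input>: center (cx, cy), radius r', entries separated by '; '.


u1: center (-1/2, -1/2), radius 1/8; u2: center (-13/28, 1/28), radius 1/63; u3: center (1/2, 1/2), radius 1/7; u4: center (-13/28, 0), radius 1/70

Below beta, radii multiply path by path; the u-disk centers shift.
input u1: composing its 1 substitution step yields center (-1/2, -1/2), radius 1/8
input u2: composing its 2 substitution steps yields center (-13/28, 1/28), radius 1/63
input u4: composing its 2 substitution steps yields center (-13/28, 0), radius 1/70
input u3: composing its 1 substitution step yields center (1/2, 1/2), radius 1/7


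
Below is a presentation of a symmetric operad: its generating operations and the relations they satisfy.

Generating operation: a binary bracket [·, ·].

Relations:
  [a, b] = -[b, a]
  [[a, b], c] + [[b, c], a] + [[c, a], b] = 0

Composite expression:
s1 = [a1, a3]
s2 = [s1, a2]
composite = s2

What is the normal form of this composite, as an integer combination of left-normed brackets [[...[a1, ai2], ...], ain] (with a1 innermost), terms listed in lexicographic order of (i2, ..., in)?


A multilinear Lie element is pinned by a1-initial words (a1 innermost).
Composite bracket: [[a1, a3], a2]
Expanding via [a, b] = ab - ba: 4 signed words (2^2 = 4).
Coefficients come from the a1-initial words:
  word a1a3a2 has sign +1, contributing +[[a1, a3], a2]

[[a1, a3], a2]


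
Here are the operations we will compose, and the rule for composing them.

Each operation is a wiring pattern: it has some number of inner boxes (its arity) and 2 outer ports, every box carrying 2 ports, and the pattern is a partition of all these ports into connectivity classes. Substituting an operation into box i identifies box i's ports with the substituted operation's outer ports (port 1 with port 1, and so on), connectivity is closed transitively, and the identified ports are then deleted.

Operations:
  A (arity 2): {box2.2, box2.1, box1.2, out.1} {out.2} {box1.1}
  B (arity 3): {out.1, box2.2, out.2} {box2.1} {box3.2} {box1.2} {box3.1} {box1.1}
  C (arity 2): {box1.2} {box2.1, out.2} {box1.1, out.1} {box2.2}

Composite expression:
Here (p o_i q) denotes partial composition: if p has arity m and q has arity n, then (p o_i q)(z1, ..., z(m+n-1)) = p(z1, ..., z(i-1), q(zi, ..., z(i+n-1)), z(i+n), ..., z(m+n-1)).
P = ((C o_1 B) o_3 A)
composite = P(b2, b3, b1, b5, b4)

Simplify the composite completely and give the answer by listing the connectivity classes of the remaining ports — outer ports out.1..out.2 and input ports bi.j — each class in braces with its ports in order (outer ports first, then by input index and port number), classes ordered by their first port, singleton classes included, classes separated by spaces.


{out.1, b3.2} {out.2, b4.1} {b1.1} {b1.2, b5.1, b5.2} {b2.1} {b2.2} {b3.1} {b4.2}

Treat the ports identified at C as solder joints: merge, then drop.
composing A on (b1, b5), with out.j its own outer ports: {out.1, b1.2, b5.1, b5.2} {out.2} {b1.1}
composing B on (b2, b3, b1, b5), with out.j its own outer ports: {out.1, out.2, b3.2} {b1.1} {b1.2, b5.1, b5.2} {b2.1} {b2.2} {b3.1}
composing C on (b2, b3, b1, b5, b4), with out.j its own outer ports: {out.1, b3.2} {out.2, b4.1} {b1.1} {b1.2, b5.1, b5.2} {b2.1} {b2.2} {b3.1} {b4.2}


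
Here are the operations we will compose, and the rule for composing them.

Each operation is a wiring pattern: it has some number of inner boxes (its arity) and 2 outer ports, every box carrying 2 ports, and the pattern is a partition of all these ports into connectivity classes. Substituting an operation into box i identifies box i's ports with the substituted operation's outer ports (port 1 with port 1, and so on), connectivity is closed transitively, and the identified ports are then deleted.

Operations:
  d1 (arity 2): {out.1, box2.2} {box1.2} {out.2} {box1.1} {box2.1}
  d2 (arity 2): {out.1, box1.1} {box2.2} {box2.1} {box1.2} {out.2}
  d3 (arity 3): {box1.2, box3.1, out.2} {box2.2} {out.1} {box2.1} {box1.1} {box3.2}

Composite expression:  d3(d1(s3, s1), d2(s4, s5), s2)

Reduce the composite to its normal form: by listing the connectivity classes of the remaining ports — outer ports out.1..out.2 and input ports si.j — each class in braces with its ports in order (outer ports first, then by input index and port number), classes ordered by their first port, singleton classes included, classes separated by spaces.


Substituting into d3 glues patterns; closure does the rest.
stage d1: inputs (s3, s1), connectivity {out.1, s1.2} {out.2} {s1.1} {s3.1} {s3.2}, out.j its boundary
stage d2: inputs (s4, s5), connectivity {out.1, s4.1} {out.2} {s4.2} {s5.1} {s5.2}, out.j its boundary
stage d3: inputs (s3, s1, s4, s5, s2), connectivity {out.1} {out.2, s2.1} {s1.1} {s1.2} {s2.2} {s3.1} {s3.2} {s4.1} {s4.2} {s5.1} {s5.2}, out.j its boundary

{out.1} {out.2, s2.1} {s1.1} {s1.2} {s2.2} {s3.1} {s3.2} {s4.1} {s4.2} {s5.1} {s5.2}


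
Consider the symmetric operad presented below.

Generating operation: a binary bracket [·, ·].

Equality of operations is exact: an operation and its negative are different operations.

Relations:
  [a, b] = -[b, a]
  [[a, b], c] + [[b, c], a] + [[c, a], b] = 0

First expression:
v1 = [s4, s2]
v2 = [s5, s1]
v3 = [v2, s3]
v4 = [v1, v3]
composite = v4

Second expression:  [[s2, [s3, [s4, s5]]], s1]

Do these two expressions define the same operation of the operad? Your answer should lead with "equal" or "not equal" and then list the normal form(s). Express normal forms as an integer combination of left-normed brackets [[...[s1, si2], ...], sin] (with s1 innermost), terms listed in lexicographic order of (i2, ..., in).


not equal; first: -[[[[s1, s5], s3], s2], s4] + [[[[s1, s5], s3], s4], s2]; second: -[[[[s1, s2], s3], s4], s5] + [[[[s1, s2], s3], s5], s4] + [[[[s1, s2], s4], s5], s3] - [[[[s1, s2], s5], s4], s3] + [[[[s1, s3], s4], s5], s2] - [[[[s1, s3], s5], s4], s2] - [[[[s1, s4], s5], s3], s2] + [[[[s1, s5], s4], s3], s2]

Normal form of the first expression: -[[[[s1, s5], s3], s2], s4] + [[[[s1, s5], s3], s4], s2]
Normal form of the second expression: -[[[[s1, s2], s3], s4], s5] + [[[[s1, s2], s3], s5], s4] + [[[[s1, s2], s4], s5], s3] - [[[[s1, s2], s5], s4], s3] + [[[[s1, s3], s4], s5], s2] - [[[[s1, s3], s5], s4], s2] - [[[[s1, s4], s5], s3], s2] + [[[[s1, s5], s4], s3], s2]
The forms do not match — not equal.


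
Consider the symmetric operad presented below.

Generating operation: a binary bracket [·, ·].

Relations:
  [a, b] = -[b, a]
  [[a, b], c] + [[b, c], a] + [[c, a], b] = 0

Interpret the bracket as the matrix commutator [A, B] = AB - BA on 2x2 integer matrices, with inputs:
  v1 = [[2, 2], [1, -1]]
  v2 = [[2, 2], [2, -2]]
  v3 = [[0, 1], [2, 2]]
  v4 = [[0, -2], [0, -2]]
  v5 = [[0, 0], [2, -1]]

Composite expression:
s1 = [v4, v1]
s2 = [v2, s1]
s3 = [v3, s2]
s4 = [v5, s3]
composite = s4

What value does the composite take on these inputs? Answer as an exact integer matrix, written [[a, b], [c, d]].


[[96, -48], [-288, -96]]


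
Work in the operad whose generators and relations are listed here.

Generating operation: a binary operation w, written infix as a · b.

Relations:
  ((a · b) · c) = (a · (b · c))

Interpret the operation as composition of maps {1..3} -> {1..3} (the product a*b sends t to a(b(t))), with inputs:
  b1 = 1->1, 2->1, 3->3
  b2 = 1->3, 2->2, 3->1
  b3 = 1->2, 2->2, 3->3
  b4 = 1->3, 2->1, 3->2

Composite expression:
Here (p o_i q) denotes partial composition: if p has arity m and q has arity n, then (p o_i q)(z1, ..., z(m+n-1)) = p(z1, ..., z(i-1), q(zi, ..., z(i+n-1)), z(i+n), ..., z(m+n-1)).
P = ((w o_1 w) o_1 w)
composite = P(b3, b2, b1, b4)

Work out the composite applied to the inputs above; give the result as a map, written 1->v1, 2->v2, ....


1->2, 2->3, 3->3

(b3 · b2) = 1->3, 2->2, 3->2
((b3 · b2) · b1) = 1->3, 2->3, 3->2
(((b3 · b2) · b1) · b4) = 1->2, 2->3, 3->3


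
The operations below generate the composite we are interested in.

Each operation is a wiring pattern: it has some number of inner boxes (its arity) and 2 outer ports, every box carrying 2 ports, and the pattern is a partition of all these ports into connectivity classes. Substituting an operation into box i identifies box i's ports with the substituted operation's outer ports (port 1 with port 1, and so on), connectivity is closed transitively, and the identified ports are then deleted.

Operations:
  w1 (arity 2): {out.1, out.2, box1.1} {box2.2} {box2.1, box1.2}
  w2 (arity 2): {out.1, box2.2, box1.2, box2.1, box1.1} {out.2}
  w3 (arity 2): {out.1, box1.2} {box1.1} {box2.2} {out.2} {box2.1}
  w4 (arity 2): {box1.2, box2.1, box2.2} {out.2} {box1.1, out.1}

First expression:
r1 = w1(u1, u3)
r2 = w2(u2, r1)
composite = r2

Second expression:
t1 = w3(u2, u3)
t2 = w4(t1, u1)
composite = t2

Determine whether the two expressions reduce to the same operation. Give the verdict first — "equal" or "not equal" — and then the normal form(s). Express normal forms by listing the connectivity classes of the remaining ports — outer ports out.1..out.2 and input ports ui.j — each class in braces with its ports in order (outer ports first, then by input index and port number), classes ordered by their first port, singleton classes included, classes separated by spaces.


not equal; first: {out.1, u1.1, u2.1, u2.2} {out.2} {u1.2, u3.1} {u3.2}; second: {out.1, u2.2} {out.2} {u1.1, u1.2} {u2.1} {u3.1} {u3.2}

The first expression reduces to {out.1, u1.1, u2.1, u2.2} {out.2} {u1.2, u3.1} {u3.2}
The second expression reduces to {out.1, u2.2} {out.2} {u1.1, u1.2} {u2.1} {u3.1} {u3.2}
The forms do not match — not equal.


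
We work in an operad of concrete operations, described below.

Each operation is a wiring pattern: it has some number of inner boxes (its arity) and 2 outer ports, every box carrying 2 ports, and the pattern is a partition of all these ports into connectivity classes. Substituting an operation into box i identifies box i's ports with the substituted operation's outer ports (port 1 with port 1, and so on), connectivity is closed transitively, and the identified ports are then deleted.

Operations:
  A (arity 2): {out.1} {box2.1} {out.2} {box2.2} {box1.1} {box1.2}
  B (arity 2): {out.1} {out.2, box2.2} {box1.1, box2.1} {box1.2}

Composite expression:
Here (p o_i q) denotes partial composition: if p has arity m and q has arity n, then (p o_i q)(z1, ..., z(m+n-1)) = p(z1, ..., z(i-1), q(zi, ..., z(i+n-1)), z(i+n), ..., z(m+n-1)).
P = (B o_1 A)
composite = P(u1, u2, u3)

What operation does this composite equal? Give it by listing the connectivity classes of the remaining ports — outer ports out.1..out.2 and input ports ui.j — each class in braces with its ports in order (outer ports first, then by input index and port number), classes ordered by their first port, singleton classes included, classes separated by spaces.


{out.1} {out.2, u3.2} {u1.1} {u1.2} {u2.1} {u2.2} {u3.1}

After gluing at B, chains via deleted ports link the u-ports.
A over (u1, u2) gives {out.1} {out.2} {u1.1} {u1.2} {u2.1} {u2.2}, out.j being that stage's outer ports
B over (u1, u2, u3) gives {out.1} {out.2, u3.2} {u1.1} {u1.2} {u2.1} {u2.2} {u3.1}, out.j being that stage's outer ports


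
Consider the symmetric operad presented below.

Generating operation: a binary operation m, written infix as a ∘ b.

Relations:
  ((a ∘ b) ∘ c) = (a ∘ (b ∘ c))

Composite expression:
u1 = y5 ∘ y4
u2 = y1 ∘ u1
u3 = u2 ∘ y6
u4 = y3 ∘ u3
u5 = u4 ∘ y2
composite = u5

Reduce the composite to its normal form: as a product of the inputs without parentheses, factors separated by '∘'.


y3 ∘ y1 ∘ y5 ∘ y4 ∘ y6 ∘ y2

Under associativity of m, the answer is the y's in reading order.
(y5 ∘ y4) unparenthesizes to y5 ∘ y4
(y1 ∘ (y5 ∘ y4)) unparenthesizes to y1 ∘ y5 ∘ y4
((y1 ∘ (y5 ∘ y4)) ∘ y6) unparenthesizes to y1 ∘ y5 ∘ y4 ∘ y6
(y3 ∘ ((y1 ∘ (y5 ∘ y4)) ∘ y6)) unparenthesizes to y3 ∘ y1 ∘ y5 ∘ y4 ∘ y6
((y3 ∘ ((y1 ∘ (y5 ∘ y4)) ∘ y6)) ∘ y2) unparenthesizes to y3 ∘ y1 ∘ y5 ∘ y4 ∘ y6 ∘ y2


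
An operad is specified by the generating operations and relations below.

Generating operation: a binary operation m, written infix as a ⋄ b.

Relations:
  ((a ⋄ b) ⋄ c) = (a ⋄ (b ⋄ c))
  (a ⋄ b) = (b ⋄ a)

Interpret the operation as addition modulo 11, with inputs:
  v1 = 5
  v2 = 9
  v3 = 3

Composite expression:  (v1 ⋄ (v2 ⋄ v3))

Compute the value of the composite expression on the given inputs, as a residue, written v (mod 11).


(v2 ⋄ v3) = 1
(v1 ⋄ (v2 ⋄ v3)) = 6

6 (mod 11)


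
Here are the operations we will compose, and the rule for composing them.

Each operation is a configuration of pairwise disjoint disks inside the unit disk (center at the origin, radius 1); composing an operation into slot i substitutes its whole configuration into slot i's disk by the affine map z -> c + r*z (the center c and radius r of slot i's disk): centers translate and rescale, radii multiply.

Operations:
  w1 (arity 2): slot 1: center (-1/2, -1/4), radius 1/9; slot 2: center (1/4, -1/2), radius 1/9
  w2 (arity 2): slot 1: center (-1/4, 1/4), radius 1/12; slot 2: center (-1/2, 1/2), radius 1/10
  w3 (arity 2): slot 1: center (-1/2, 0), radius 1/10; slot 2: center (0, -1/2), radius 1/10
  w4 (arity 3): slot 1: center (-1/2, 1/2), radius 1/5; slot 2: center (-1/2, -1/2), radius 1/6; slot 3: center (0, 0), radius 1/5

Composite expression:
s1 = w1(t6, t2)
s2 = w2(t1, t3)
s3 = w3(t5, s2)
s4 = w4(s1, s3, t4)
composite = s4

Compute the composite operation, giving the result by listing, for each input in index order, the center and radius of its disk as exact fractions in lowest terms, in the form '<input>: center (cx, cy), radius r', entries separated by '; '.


Below w4, radii multiply path by path; the t-disk centers shift.
t6 passes through 2 substitutions, ending at center (-3/5, 9/20), radius 1/45
t2 passes through 2 substitutions, ending at center (-9/20, 2/5), radius 1/45
t5 passes through 2 substitutions, ending at center (-7/12, -1/2), radius 1/60
t1 passes through 3 substitutions, ending at center (-121/240, -139/240), radius 1/720
t3 passes through 3 substitutions, ending at center (-61/120, -23/40), radius 1/600
t4 passes through 1 substitution, ending at center (0, 0), radius 1/5

t1: center (-121/240, -139/240), radius 1/720; t2: center (-9/20, 2/5), radius 1/45; t3: center (-61/120, -23/40), radius 1/600; t4: center (0, 0), radius 1/5; t5: center (-7/12, -1/2), radius 1/60; t6: center (-3/5, 9/20), radius 1/45


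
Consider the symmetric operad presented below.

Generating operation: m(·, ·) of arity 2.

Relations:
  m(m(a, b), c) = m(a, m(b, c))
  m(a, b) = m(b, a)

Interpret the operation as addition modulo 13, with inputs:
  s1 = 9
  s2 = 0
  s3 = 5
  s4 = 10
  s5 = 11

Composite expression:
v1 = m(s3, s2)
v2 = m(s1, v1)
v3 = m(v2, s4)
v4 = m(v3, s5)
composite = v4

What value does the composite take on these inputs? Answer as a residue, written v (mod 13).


m(s3, s2) = 5
m(s1, m(s3, s2)) = 1
m(m(s1, m(s3, s2)), s4) = 11
m(m(m(s1, m(s3, s2)), s4), s5) = 9

9 (mod 13)


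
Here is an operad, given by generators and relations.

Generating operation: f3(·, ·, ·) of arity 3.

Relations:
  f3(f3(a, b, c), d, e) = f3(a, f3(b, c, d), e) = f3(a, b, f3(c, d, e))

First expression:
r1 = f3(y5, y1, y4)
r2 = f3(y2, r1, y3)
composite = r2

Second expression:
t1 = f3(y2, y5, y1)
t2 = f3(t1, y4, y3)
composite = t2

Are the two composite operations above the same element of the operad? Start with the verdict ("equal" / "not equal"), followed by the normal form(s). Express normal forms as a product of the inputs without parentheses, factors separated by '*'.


equal; the common form is y2 * y5 * y1 * y4 * y3

Normal form of the first expression: y2 * y5 * y1 * y4 * y3
Normal form of the second expression: y2 * y5 * y1 * y4 * y3
Both agree, so they are equal.


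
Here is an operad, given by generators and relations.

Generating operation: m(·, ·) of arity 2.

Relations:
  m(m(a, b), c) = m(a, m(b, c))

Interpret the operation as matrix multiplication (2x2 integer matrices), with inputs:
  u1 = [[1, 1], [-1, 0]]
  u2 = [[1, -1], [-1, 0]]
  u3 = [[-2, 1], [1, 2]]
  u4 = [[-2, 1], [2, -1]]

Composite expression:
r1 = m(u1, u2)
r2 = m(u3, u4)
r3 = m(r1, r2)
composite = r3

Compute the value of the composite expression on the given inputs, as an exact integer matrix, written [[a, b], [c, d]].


[[-2, 1], [-4, 2]]

m(u1, u2) = [[0, -1], [-1, 1]]
m(u3, u4) = [[6, -3], [2, -1]]
m(m(u1, u2), m(u3, u4)) = [[-2, 1], [-4, 2]]


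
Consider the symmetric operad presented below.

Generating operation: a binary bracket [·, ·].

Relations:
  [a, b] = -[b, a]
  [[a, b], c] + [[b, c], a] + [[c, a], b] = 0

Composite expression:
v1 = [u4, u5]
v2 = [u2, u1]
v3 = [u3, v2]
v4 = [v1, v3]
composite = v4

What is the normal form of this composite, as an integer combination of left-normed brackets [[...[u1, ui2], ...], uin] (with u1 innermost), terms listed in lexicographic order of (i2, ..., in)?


A multilinear Lie element is pinned by u1-initial words (u1 innermost).
Composite bracket: [[u4, u5], [u3, [u2, u1]]]
Applying ab - ba throughout gives 16 signed words (2^4 = 16).
Keep just the words that open with u1:
  from u1u2u3u4u5, sign -1: term -[[[[u1, u2], u3], u4], u5]
  from u1u2u3u5u4, sign +1: term +[[[[u1, u2], u3], u5], u4]

-[[[[u1, u2], u3], u4], u5] + [[[[u1, u2], u3], u5], u4]


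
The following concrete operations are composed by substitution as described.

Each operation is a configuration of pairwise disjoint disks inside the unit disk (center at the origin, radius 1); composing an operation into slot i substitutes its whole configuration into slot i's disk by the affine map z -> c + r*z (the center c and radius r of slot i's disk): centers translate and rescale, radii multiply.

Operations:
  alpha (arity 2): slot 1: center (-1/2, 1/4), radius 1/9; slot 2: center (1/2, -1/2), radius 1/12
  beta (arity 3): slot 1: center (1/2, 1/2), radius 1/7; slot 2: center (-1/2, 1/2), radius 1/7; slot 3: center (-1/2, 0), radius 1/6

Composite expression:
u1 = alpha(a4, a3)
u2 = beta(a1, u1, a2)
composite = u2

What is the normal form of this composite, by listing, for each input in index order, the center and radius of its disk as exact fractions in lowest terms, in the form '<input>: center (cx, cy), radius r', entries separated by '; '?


a1: center (1/2, 1/2), radius 1/7; a2: center (-1/2, 0), radius 1/6; a3: center (-3/7, 3/7), radius 1/84; a4: center (-4/7, 15/28), radius 1/63

Below beta, radii multiply path by path; the a-disk centers shift.
input a1: composing its 1 substitution step yields center (1/2, 1/2), radius 1/7
input a4: composing its 2 substitution steps yields center (-4/7, 15/28), radius 1/63
input a3: composing its 2 substitution steps yields center (-3/7, 3/7), radius 1/84
input a2: composing its 1 substitution step yields center (-1/2, 0), radius 1/6


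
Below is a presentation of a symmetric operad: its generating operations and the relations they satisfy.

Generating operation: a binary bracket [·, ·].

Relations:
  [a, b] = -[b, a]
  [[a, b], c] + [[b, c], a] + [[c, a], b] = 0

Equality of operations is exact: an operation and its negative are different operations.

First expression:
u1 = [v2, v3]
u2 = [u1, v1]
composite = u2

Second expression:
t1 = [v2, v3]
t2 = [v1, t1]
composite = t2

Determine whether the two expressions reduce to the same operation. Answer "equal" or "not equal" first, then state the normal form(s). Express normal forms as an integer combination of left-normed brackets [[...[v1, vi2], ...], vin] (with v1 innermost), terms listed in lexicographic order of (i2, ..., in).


The first composite normalizes to -[[v1, v2], v3] + [[v1, v3], v2]
The second composite normalizes to [[v1, v2], v3] - [[v1, v3], v2]
They disagree, so not equal.

not equal; first: -[[v1, v2], v3] + [[v1, v3], v2]; second: [[v1, v2], v3] - [[v1, v3], v2]


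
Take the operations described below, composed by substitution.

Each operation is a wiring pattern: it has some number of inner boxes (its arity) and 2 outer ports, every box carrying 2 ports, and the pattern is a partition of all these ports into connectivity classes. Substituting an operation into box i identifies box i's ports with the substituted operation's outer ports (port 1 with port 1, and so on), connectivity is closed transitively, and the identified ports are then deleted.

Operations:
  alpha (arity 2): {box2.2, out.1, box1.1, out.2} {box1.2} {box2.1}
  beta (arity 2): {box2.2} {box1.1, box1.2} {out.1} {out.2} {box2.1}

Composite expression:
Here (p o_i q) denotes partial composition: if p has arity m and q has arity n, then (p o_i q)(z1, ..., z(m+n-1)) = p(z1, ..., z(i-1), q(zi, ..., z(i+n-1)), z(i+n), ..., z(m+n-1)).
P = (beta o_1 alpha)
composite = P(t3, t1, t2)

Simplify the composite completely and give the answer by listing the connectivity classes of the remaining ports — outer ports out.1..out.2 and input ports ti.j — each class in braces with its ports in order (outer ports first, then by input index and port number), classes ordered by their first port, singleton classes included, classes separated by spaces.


{out.1} {out.2} {t1.1} {t1.2, t3.1} {t2.1} {t2.2} {t3.2}

Substituting into beta glues patterns; closure does the rest.
stage alpha: inputs (t3, t1), connectivity {out.1, out.2, t1.2, t3.1} {t1.1} {t3.2}, out.j its boundary
stage beta: inputs (t3, t1, t2), connectivity {out.1} {out.2} {t1.1} {t1.2, t3.1} {t2.1} {t2.2} {t3.2}, out.j its boundary


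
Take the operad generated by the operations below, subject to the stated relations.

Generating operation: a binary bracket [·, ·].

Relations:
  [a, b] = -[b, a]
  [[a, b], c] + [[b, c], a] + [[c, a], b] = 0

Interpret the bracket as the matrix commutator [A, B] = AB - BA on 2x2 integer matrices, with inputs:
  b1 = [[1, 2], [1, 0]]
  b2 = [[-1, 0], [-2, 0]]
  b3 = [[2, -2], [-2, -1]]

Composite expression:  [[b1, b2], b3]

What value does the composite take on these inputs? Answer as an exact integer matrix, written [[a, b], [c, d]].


[[-2, 10], [-13, 2]]

[b1, b2] = [[-4, 2], [1, 4]]
[[b1, b2], b3] = [[-2, 10], [-13, 2]]


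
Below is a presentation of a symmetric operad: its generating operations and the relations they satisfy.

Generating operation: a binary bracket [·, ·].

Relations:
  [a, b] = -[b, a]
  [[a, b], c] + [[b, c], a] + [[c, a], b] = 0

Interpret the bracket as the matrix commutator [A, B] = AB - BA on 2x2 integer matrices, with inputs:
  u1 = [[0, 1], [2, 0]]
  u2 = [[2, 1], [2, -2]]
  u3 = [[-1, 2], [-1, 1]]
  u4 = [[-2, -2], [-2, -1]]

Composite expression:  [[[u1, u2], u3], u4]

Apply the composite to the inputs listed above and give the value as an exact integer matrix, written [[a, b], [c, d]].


[u1, u2] = [[0, -4], [8, 0]]
[[u1, u2], u3] = [[-12, -8], [-16, 12]]
[[[u1, u2], u3], u4] = [[-16, 40], [-32, 16]]

[[-16, 40], [-32, 16]]


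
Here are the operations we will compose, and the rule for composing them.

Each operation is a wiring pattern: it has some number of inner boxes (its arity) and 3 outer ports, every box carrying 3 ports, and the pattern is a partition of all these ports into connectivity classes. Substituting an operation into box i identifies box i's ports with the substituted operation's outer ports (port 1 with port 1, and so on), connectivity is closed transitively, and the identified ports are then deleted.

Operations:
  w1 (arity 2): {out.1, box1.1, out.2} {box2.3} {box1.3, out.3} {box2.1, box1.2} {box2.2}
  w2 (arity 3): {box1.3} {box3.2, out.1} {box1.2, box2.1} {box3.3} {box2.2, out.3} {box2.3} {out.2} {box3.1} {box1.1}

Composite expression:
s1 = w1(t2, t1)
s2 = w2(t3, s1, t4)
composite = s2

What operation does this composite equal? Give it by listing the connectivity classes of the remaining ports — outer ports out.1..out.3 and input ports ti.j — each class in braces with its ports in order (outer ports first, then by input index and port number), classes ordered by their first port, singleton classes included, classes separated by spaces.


{out.1, t4.2} {out.2} {out.3, t2.1, t3.2} {t1.1, t2.2} {t1.2} {t1.3} {t2.3} {t3.1} {t3.3} {t4.1} {t4.3}

Substituting into w2 glues patterns; closure does the rest.
stage w1: inputs (t2, t1), connectivity {out.1, out.2, t2.1} {out.3, t2.3} {t1.1, t2.2} {t1.2} {t1.3}, out.j its boundary
stage w2: inputs (t3, t2, t1, t4), connectivity {out.1, t4.2} {out.2} {out.3, t2.1, t3.2} {t1.1, t2.2} {t1.2} {t1.3} {t2.3} {t3.1} {t3.3} {t4.1} {t4.3}, out.j its boundary


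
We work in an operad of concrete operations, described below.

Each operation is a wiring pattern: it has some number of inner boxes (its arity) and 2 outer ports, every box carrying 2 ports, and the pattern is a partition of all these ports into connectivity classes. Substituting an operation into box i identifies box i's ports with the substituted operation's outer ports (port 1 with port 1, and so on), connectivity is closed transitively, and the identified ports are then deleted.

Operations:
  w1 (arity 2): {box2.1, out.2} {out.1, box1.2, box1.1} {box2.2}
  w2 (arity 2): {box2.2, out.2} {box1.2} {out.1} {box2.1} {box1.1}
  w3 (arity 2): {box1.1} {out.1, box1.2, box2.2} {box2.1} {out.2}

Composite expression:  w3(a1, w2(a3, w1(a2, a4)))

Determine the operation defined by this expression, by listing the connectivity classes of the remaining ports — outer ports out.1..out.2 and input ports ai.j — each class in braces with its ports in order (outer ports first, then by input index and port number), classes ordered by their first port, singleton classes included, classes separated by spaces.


{out.1, a1.2, a4.1} {out.2} {a1.1} {a2.1, a2.2} {a3.1} {a3.2} {a4.2}

Treat the ports identified at w3 as solder joints: merge, then drop.
stage w1: inputs (a2, a4), connectivity {out.1, a2.1, a2.2} {out.2, a4.1} {a4.2}, out.j its boundary
stage w2: inputs (a3, a2, a4), connectivity {out.1} {out.2, a4.1} {a2.1, a2.2} {a3.1} {a3.2} {a4.2}, out.j its boundary
stage w3: inputs (a1, a3, a2, a4), connectivity {out.1, a1.2, a4.1} {out.2} {a1.1} {a2.1, a2.2} {a3.1} {a3.2} {a4.2}, out.j its boundary


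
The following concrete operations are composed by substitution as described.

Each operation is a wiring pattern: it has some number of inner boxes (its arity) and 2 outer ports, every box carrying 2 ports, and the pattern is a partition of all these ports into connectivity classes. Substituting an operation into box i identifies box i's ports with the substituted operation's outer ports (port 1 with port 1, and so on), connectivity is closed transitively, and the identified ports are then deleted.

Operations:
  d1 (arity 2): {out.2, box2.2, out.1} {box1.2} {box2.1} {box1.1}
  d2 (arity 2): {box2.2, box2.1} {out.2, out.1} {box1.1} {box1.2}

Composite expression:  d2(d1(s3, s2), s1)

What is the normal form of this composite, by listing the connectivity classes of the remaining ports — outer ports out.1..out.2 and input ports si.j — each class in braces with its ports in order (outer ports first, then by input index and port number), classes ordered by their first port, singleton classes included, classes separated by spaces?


Treat the ports identified at d2 as solder joints: merge, then drop.
composing d1 on (s3, s2), with out.j its own outer ports: {out.1, out.2, s2.2} {s2.1} {s3.1} {s3.2}
composing d2 on (s3, s2, s1), with out.j its own outer ports: {out.1, out.2} {s1.1, s1.2} {s2.1} {s2.2} {s3.1} {s3.2}

{out.1, out.2} {s1.1, s1.2} {s2.1} {s2.2} {s3.1} {s3.2}


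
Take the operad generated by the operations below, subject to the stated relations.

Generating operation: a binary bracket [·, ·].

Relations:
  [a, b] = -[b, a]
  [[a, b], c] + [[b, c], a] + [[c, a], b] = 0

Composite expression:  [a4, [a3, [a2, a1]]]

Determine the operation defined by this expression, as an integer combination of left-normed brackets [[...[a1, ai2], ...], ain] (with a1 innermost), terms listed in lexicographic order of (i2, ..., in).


Antisymmetry and Jacobi reduce to a1-anchored left-normed brackets.
Composite bracket: [a4, [a3, [a2, a1]]]
Expanding via [a, b] = ab - ba: 8 signed words (2^3 = 8).
Collect the words opening with a1:
  a1a2a3a4 appears with sign -1, giving the term -[[[a1, a2], a3], a4]

-[[[a1, a2], a3], a4]


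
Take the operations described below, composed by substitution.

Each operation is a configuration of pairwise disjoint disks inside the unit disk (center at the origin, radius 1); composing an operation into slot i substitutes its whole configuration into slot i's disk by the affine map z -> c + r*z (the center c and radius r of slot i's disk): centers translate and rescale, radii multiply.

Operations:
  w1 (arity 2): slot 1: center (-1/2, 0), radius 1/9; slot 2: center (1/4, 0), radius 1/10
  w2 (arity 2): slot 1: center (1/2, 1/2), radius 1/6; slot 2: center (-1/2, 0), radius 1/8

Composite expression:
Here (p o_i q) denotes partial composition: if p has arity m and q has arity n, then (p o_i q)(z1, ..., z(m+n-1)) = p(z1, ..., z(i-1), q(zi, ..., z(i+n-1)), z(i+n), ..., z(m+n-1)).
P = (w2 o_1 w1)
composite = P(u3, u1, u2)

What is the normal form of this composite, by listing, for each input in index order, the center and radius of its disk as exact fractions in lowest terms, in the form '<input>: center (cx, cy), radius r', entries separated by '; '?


u1: center (13/24, 1/2), radius 1/60; u2: center (-1/2, 0), radius 1/8; u3: center (5/12, 1/2), radius 1/54


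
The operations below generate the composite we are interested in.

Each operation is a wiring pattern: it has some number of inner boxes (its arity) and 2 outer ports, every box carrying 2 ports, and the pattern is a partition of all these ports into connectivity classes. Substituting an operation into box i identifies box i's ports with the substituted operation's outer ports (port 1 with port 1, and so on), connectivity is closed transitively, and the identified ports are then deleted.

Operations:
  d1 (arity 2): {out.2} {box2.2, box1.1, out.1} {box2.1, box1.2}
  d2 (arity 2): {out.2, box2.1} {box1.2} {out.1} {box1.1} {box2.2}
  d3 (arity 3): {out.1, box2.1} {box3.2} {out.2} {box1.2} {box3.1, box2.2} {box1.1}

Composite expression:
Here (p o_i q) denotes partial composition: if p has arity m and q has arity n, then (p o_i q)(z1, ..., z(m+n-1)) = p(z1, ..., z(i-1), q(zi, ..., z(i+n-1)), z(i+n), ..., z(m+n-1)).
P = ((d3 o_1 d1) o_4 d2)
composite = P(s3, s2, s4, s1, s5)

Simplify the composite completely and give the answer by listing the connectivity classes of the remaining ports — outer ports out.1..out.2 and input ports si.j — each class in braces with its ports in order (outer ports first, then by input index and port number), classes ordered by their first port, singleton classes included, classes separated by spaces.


{out.1, s4.1} {out.2} {s1.1} {s1.2} {s2.1, s3.2} {s2.2, s3.1} {s4.2} {s5.1} {s5.2}

After gluing at d3, chains via deleted ports link the s-ports.
stage d1: inputs (s3, s2), connectivity {out.1, s2.2, s3.1} {out.2} {s2.1, s3.2}, out.j its boundary
stage d2: inputs (s1, s5), connectivity {out.1} {out.2, s5.1} {s1.1} {s1.2} {s5.2}, out.j its boundary
stage d3: inputs (s3, s2, s4, s1, s5), connectivity {out.1, s4.1} {out.2} {s1.1} {s1.2} {s2.1, s3.2} {s2.2, s3.1} {s4.2} {s5.1} {s5.2}, out.j its boundary


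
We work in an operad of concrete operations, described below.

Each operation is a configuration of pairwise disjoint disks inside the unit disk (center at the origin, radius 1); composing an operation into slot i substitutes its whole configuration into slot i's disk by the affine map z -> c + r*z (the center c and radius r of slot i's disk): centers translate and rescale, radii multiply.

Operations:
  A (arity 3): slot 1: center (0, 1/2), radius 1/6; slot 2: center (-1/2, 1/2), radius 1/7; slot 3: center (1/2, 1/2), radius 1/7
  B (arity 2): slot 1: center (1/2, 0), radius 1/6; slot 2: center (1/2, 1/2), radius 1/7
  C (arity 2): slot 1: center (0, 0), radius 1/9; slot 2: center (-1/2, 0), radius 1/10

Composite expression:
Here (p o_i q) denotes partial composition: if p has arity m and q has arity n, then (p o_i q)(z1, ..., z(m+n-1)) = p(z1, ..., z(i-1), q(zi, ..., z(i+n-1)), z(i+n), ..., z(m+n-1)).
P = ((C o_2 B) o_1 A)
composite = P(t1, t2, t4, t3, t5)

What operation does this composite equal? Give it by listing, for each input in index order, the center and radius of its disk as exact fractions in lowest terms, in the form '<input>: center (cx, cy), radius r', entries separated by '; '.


t1: center (0, 1/18), radius 1/54; t2: center (-1/18, 1/18), radius 1/63; t3: center (-9/20, 0), radius 1/60; t4: center (1/18, 1/18), radius 1/63; t5: center (-9/20, 1/20), radius 1/70

Only the slot chain above each t matters under C; compose those maps.
t1: after 2 affine steps, its disk has center (0, 1/18), radius 1/54
t2: after 2 affine steps, its disk has center (-1/18, 1/18), radius 1/63
t4: after 2 affine steps, its disk has center (1/18, 1/18), radius 1/63
t3: after 2 affine steps, its disk has center (-9/20, 0), radius 1/60
t5: after 2 affine steps, its disk has center (-9/20, 1/20), radius 1/70


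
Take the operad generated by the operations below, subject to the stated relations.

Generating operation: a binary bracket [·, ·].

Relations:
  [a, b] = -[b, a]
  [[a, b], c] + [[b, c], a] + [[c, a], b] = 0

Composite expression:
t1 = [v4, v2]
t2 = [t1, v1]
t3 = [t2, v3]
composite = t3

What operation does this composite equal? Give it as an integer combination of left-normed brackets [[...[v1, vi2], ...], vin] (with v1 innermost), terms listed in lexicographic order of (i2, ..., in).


In the tensor algebra, words opening v1 carry the v1-anchored form.
Composite bracket: [[[v4, v2], v1], v3]
Under [a, b] = ab - ba we get 8 signed associative words (2^3 = 8).
Collect the words opening with v1:
  word v1v2v4v3 has sign +1, contributing +[[[v1, v2], v4], v3]
  word v1v4v2v3 has sign -1, contributing -[[[v1, v4], v2], v3]

[[[v1, v2], v4], v3] - [[[v1, v4], v2], v3]


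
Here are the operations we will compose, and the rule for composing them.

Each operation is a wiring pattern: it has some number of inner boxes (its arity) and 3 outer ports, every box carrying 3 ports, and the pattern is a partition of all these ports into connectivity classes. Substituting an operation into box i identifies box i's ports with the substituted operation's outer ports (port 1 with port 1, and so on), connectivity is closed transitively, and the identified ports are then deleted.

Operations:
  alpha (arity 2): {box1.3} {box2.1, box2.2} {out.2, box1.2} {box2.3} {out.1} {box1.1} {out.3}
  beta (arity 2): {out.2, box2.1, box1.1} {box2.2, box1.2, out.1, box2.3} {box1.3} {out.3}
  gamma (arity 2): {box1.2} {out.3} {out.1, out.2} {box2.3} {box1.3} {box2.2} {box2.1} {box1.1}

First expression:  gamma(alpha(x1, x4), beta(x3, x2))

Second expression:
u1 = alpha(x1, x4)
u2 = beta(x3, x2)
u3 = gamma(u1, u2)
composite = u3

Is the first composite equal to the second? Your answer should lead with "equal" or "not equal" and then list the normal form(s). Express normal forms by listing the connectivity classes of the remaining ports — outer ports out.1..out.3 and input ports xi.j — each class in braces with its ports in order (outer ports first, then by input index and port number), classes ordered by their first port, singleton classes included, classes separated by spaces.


The first expression, normalized: {out.1, out.2} {out.3} {x1.1} {x1.2} {x1.3} {x2.1, x3.1} {x2.2, x2.3, x3.2} {x3.3} {x4.1, x4.2} {x4.3}
The second expression, normalized: {out.1, out.2} {out.3} {x1.1} {x1.2} {x1.3} {x2.1, x3.1} {x2.2, x2.3, x3.2} {x3.3} {x4.1, x4.2} {x4.3}
Same normal form: equal.

equal: each reduces to {out.1, out.2} {out.3} {x1.1} {x1.2} {x1.3} {x2.1, x3.1} {x2.2, x2.3, x3.2} {x3.3} {x4.1, x4.2} {x4.3}


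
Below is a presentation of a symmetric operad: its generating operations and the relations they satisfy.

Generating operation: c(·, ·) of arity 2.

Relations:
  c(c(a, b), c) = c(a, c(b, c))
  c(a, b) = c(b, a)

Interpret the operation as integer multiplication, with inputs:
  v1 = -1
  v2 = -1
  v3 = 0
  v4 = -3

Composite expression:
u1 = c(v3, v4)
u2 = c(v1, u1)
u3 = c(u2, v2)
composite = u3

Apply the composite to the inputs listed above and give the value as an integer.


0


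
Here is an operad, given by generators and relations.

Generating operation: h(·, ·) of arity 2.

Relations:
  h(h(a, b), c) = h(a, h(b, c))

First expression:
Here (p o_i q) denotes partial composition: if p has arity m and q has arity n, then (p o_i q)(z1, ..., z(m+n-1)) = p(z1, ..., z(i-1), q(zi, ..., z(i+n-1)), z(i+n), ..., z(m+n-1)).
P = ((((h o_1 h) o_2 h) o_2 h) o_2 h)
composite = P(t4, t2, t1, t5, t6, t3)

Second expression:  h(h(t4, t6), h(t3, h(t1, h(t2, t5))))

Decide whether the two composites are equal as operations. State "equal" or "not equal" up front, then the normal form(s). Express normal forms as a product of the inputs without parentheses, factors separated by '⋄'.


not equal — first t4 ⋄ t2 ⋄ t1 ⋄ t5 ⋄ t6 ⋄ t3, second t4 ⋄ t6 ⋄ t3 ⋄ t1 ⋄ t2 ⋄ t5

In normal form, the first expression is t4 ⋄ t2 ⋄ t1 ⋄ t5 ⋄ t6 ⋄ t3
In normal form, the second expression is t4 ⋄ t6 ⋄ t3 ⋄ t1 ⋄ t2 ⋄ t5
The forms do not match — not equal.
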